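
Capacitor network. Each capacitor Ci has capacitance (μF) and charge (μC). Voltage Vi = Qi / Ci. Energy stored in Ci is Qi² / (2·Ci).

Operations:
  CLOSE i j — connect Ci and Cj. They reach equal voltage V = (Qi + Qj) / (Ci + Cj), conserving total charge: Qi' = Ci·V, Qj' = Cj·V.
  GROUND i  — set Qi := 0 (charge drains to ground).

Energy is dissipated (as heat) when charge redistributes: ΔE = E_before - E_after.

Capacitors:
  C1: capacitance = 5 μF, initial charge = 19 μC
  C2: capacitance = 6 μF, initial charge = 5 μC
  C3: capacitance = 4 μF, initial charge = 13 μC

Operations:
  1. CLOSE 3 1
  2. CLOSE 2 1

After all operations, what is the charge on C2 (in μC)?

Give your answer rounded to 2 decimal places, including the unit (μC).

Initial: C1(5μF, Q=19μC, V=3.80V), C2(6μF, Q=5μC, V=0.83V), C3(4μF, Q=13μC, V=3.25V)
Op 1: CLOSE 3-1: Q_total=32.00, C_total=9.00, V=3.56; Q3=14.22, Q1=17.78; dissipated=0.336
Op 2: CLOSE 2-1: Q_total=22.78, C_total=11.00, V=2.07; Q2=12.42, Q1=10.35; dissipated=10.105
Final charges: Q1=10.35, Q2=12.42, Q3=14.22

Answer: 12.42 μC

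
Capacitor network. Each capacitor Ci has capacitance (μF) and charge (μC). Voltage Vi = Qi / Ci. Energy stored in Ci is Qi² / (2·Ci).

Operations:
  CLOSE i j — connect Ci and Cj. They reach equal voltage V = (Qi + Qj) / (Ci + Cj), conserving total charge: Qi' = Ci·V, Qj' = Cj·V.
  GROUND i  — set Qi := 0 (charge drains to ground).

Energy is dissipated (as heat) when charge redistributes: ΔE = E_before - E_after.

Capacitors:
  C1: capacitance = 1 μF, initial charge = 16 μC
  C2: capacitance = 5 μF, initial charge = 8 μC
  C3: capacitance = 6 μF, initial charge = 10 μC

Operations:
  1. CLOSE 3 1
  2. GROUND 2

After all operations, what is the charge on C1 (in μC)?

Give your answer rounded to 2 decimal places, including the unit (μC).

Answer: 3.71 μC

Derivation:
Initial: C1(1μF, Q=16μC, V=16.00V), C2(5μF, Q=8μC, V=1.60V), C3(6μF, Q=10μC, V=1.67V)
Op 1: CLOSE 3-1: Q_total=26.00, C_total=7.00, V=3.71; Q3=22.29, Q1=3.71; dissipated=88.048
Op 2: GROUND 2: Q2=0; energy lost=6.400
Final charges: Q1=3.71, Q2=0.00, Q3=22.29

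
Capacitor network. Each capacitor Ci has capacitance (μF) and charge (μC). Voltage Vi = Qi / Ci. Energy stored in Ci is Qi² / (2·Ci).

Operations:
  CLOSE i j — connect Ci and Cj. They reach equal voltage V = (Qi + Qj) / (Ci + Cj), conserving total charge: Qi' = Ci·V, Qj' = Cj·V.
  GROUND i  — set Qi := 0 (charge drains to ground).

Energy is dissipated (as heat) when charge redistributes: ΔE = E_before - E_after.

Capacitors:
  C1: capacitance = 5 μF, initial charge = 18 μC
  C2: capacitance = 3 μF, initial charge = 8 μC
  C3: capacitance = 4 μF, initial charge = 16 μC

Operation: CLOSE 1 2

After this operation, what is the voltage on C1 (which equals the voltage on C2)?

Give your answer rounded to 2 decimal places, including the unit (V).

Initial: C1(5μF, Q=18μC, V=3.60V), C2(3μF, Q=8μC, V=2.67V), C3(4μF, Q=16μC, V=4.00V)
Op 1: CLOSE 1-2: Q_total=26.00, C_total=8.00, V=3.25; Q1=16.25, Q2=9.75; dissipated=0.817

Answer: 3.25 V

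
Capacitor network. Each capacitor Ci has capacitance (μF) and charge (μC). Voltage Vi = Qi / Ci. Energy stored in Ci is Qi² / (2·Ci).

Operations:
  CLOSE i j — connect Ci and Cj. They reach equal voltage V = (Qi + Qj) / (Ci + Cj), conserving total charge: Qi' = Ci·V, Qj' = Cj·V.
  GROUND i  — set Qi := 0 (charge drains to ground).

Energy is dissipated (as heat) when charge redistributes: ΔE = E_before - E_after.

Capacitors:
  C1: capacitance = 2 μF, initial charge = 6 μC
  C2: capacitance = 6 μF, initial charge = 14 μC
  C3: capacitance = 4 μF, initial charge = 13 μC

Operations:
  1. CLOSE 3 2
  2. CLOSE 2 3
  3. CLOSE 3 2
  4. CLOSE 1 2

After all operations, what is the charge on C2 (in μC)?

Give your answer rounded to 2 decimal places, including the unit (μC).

Initial: C1(2μF, Q=6μC, V=3.00V), C2(6μF, Q=14μC, V=2.33V), C3(4μF, Q=13μC, V=3.25V)
Op 1: CLOSE 3-2: Q_total=27.00, C_total=10.00, V=2.70; Q3=10.80, Q2=16.20; dissipated=1.008
Op 2: CLOSE 2-3: Q_total=27.00, C_total=10.00, V=2.70; Q2=16.20, Q3=10.80; dissipated=0.000
Op 3: CLOSE 3-2: Q_total=27.00, C_total=10.00, V=2.70; Q3=10.80, Q2=16.20; dissipated=0.000
Op 4: CLOSE 1-2: Q_total=22.20, C_total=8.00, V=2.77; Q1=5.55, Q2=16.65; dissipated=0.068
Final charges: Q1=5.55, Q2=16.65, Q3=10.80

Answer: 16.65 μC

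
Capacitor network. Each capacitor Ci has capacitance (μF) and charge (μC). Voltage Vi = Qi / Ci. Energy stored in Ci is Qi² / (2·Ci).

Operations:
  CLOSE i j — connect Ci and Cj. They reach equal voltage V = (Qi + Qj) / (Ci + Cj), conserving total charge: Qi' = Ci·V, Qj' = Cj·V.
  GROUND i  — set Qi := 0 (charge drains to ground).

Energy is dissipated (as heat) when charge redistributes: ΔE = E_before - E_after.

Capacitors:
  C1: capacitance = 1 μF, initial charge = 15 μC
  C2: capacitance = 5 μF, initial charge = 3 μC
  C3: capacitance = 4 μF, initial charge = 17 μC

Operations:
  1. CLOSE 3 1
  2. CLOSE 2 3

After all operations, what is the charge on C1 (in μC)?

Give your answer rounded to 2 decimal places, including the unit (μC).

Answer: 6.40 μC

Derivation:
Initial: C1(1μF, Q=15μC, V=15.00V), C2(5μF, Q=3μC, V=0.60V), C3(4μF, Q=17μC, V=4.25V)
Op 1: CLOSE 3-1: Q_total=32.00, C_total=5.00, V=6.40; Q3=25.60, Q1=6.40; dissipated=46.225
Op 2: CLOSE 2-3: Q_total=28.60, C_total=9.00, V=3.18; Q2=15.89, Q3=12.71; dissipated=37.378
Final charges: Q1=6.40, Q2=15.89, Q3=12.71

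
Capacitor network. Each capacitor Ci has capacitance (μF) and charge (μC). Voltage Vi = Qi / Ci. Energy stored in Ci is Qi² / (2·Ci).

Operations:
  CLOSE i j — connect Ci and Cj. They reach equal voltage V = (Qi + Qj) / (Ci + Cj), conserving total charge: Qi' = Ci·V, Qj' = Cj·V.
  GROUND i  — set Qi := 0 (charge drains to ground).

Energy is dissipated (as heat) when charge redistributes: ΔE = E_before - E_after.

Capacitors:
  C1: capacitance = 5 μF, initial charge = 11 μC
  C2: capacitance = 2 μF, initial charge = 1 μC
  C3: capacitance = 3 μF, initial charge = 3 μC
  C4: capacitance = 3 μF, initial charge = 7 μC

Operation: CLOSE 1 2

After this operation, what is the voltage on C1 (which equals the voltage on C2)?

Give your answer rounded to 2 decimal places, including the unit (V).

Answer: 1.71 V

Derivation:
Initial: C1(5μF, Q=11μC, V=2.20V), C2(2μF, Q=1μC, V=0.50V), C3(3μF, Q=3μC, V=1.00V), C4(3μF, Q=7μC, V=2.33V)
Op 1: CLOSE 1-2: Q_total=12.00, C_total=7.00, V=1.71; Q1=8.57, Q2=3.43; dissipated=2.064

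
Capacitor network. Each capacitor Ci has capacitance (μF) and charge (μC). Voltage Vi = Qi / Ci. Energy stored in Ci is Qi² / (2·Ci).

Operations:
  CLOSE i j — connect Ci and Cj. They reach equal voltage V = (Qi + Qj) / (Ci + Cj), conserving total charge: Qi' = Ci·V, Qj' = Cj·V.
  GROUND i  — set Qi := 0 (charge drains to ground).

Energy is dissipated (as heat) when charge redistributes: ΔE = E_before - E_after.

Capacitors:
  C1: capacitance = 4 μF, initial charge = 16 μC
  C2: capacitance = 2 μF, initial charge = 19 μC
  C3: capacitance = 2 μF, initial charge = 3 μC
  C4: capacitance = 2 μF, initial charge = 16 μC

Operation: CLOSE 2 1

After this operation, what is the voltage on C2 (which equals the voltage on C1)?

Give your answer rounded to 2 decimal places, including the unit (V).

Initial: C1(4μF, Q=16μC, V=4.00V), C2(2μF, Q=19μC, V=9.50V), C3(2μF, Q=3μC, V=1.50V), C4(2μF, Q=16μC, V=8.00V)
Op 1: CLOSE 2-1: Q_total=35.00, C_total=6.00, V=5.83; Q2=11.67, Q1=23.33; dissipated=20.167

Answer: 5.83 V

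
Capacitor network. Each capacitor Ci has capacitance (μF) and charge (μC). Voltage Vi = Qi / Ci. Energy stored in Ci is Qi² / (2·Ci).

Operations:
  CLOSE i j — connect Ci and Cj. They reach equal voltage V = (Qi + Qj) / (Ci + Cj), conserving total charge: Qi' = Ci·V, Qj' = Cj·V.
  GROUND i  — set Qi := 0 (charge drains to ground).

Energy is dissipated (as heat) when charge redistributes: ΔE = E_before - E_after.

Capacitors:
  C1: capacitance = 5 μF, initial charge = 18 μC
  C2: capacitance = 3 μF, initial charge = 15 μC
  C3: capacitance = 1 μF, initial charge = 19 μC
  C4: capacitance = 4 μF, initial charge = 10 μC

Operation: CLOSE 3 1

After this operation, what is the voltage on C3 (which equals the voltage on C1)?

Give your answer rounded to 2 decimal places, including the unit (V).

Initial: C1(5μF, Q=18μC, V=3.60V), C2(3μF, Q=15μC, V=5.00V), C3(1μF, Q=19μC, V=19.00V), C4(4μF, Q=10μC, V=2.50V)
Op 1: CLOSE 3-1: Q_total=37.00, C_total=6.00, V=6.17; Q3=6.17, Q1=30.83; dissipated=98.817

Answer: 6.17 V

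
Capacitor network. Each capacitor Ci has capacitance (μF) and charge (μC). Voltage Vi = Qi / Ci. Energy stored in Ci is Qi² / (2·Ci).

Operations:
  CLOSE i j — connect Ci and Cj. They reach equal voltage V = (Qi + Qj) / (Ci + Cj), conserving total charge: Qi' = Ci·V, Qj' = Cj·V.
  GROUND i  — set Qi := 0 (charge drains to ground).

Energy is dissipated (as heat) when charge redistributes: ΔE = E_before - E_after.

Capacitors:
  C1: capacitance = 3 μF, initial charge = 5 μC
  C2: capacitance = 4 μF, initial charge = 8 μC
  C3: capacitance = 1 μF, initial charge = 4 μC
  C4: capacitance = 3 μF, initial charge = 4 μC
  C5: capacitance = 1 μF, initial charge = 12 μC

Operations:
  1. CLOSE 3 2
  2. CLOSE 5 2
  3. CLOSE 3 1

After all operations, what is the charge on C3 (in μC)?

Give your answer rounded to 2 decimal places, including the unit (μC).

Answer: 1.85 μC

Derivation:
Initial: C1(3μF, Q=5μC, V=1.67V), C2(4μF, Q=8μC, V=2.00V), C3(1μF, Q=4μC, V=4.00V), C4(3μF, Q=4μC, V=1.33V), C5(1μF, Q=12μC, V=12.00V)
Op 1: CLOSE 3-2: Q_total=12.00, C_total=5.00, V=2.40; Q3=2.40, Q2=9.60; dissipated=1.600
Op 2: CLOSE 5-2: Q_total=21.60, C_total=5.00, V=4.32; Q5=4.32, Q2=17.28; dissipated=36.864
Op 3: CLOSE 3-1: Q_total=7.40, C_total=4.00, V=1.85; Q3=1.85, Q1=5.55; dissipated=0.202
Final charges: Q1=5.55, Q2=17.28, Q3=1.85, Q4=4.00, Q5=4.32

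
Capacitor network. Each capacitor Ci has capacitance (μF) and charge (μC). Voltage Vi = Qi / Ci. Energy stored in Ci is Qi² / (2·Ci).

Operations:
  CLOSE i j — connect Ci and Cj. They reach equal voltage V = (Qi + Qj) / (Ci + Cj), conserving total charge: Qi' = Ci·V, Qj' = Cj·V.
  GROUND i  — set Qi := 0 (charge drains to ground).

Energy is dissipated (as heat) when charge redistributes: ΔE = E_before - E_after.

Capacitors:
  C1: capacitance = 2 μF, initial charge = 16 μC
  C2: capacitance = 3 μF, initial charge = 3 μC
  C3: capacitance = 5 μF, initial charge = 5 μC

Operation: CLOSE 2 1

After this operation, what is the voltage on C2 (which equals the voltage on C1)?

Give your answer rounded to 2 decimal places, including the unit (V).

Initial: C1(2μF, Q=16μC, V=8.00V), C2(3μF, Q=3μC, V=1.00V), C3(5μF, Q=5μC, V=1.00V)
Op 1: CLOSE 2-1: Q_total=19.00, C_total=5.00, V=3.80; Q2=11.40, Q1=7.60; dissipated=29.400

Answer: 3.80 V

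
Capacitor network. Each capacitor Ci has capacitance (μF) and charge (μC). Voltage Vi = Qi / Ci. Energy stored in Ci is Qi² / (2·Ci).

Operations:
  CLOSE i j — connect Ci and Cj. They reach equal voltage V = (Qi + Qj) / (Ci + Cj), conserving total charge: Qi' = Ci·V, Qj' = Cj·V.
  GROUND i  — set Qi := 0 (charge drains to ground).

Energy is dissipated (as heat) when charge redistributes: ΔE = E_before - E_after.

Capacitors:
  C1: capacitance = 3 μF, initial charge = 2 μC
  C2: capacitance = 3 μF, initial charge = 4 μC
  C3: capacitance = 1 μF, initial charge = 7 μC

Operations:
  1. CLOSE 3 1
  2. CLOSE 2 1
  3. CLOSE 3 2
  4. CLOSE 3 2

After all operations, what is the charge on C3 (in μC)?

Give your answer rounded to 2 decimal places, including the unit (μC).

Initial: C1(3μF, Q=2μC, V=0.67V), C2(3μF, Q=4μC, V=1.33V), C3(1μF, Q=7μC, V=7.00V)
Op 1: CLOSE 3-1: Q_total=9.00, C_total=4.00, V=2.25; Q3=2.25, Q1=6.75; dissipated=15.042
Op 2: CLOSE 2-1: Q_total=10.75, C_total=6.00, V=1.79; Q2=5.38, Q1=5.38; dissipated=0.630
Op 3: CLOSE 3-2: Q_total=7.62, C_total=4.00, V=1.91; Q3=1.91, Q2=5.72; dissipated=0.079
Op 4: CLOSE 3-2: Q_total=7.62, C_total=4.00, V=1.91; Q3=1.91, Q2=5.72; dissipated=0.000
Final charges: Q1=5.38, Q2=5.72, Q3=1.91

Answer: 1.91 μC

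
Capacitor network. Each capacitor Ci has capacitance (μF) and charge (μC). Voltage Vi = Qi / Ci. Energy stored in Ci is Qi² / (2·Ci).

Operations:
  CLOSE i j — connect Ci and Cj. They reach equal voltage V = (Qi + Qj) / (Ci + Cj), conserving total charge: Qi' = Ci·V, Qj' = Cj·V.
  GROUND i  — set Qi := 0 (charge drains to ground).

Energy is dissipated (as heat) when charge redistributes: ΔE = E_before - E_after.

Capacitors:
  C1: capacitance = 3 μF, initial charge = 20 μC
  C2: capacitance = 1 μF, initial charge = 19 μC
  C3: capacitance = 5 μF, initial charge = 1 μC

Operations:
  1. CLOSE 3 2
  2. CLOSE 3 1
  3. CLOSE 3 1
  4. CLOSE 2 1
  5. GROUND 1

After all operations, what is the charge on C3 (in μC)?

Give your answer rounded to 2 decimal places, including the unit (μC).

Initial: C1(3μF, Q=20μC, V=6.67V), C2(1μF, Q=19μC, V=19.00V), C3(5μF, Q=1μC, V=0.20V)
Op 1: CLOSE 3-2: Q_total=20.00, C_total=6.00, V=3.33; Q3=16.67, Q2=3.33; dissipated=147.267
Op 2: CLOSE 3-1: Q_total=36.67, C_total=8.00, V=4.58; Q3=22.92, Q1=13.75; dissipated=10.417
Op 3: CLOSE 3-1: Q_total=36.67, C_total=8.00, V=4.58; Q3=22.92, Q1=13.75; dissipated=0.000
Op 4: CLOSE 2-1: Q_total=17.08, C_total=4.00, V=4.27; Q2=4.27, Q1=12.81; dissipated=0.586
Op 5: GROUND 1: Q1=0; energy lost=27.360
Final charges: Q1=0.00, Q2=4.27, Q3=22.92

Answer: 22.92 μC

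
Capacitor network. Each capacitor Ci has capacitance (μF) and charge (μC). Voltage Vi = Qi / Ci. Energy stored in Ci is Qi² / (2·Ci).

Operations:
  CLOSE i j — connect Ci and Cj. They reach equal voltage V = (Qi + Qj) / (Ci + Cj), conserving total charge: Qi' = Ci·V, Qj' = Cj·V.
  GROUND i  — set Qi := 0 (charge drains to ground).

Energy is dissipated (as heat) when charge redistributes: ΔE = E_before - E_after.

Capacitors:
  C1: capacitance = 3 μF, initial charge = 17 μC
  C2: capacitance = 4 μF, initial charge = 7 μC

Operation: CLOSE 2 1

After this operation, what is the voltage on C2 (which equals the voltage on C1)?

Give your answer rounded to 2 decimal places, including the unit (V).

Initial: C1(3μF, Q=17μC, V=5.67V), C2(4μF, Q=7μC, V=1.75V)
Op 1: CLOSE 2-1: Q_total=24.00, C_total=7.00, V=3.43; Q2=13.71, Q1=10.29; dissipated=13.149

Answer: 3.43 V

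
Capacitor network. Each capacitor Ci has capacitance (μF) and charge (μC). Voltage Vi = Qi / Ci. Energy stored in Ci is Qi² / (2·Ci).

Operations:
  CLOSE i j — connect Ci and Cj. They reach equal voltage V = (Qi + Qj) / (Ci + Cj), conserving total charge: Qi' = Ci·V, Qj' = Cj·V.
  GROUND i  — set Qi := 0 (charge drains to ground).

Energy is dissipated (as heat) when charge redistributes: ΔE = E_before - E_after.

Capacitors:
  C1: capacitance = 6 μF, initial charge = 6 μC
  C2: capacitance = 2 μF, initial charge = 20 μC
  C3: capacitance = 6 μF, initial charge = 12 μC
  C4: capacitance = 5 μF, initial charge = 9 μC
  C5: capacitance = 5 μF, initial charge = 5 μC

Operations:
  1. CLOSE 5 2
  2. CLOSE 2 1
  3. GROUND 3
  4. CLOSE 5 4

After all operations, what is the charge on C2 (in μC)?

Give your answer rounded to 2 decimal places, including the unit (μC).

Initial: C1(6μF, Q=6μC, V=1.00V), C2(2μF, Q=20μC, V=10.00V), C3(6μF, Q=12μC, V=2.00V), C4(5μF, Q=9μC, V=1.80V), C5(5μF, Q=5μC, V=1.00V)
Op 1: CLOSE 5-2: Q_total=25.00, C_total=7.00, V=3.57; Q5=17.86, Q2=7.14; dissipated=57.857
Op 2: CLOSE 2-1: Q_total=13.14, C_total=8.00, V=1.64; Q2=3.29, Q1=9.86; dissipated=4.959
Op 3: GROUND 3: Q3=0; energy lost=12.000
Op 4: CLOSE 5-4: Q_total=26.86, C_total=10.00, V=2.69; Q5=13.43, Q4=13.43; dissipated=3.922
Final charges: Q1=9.86, Q2=3.29, Q3=0.00, Q4=13.43, Q5=13.43

Answer: 3.29 μC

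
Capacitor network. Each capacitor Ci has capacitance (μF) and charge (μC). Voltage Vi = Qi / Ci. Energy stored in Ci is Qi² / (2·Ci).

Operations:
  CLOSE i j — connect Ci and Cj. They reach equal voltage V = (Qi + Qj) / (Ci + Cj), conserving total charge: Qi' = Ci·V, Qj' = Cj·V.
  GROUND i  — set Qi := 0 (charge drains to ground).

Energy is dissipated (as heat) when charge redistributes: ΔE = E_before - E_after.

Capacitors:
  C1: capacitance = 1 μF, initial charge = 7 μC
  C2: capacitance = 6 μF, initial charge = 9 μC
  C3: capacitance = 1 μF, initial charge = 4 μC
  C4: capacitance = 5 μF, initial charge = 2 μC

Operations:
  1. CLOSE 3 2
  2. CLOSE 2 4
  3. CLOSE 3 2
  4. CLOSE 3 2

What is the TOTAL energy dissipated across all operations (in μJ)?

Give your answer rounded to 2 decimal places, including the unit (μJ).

Answer: 5.76 μJ

Derivation:
Initial: C1(1μF, Q=7μC, V=7.00V), C2(6μF, Q=9μC, V=1.50V), C3(1μF, Q=4μC, V=4.00V), C4(5μF, Q=2μC, V=0.40V)
Op 1: CLOSE 3-2: Q_total=13.00, C_total=7.00, V=1.86; Q3=1.86, Q2=11.14; dissipated=2.679
Op 2: CLOSE 2-4: Q_total=13.14, C_total=11.00, V=1.19; Q2=7.17, Q4=5.97; dissipated=2.895
Op 3: CLOSE 3-2: Q_total=9.03, C_total=7.00, V=1.29; Q3=1.29, Q2=7.74; dissipated=0.188
Op 4: CLOSE 3-2: Q_total=9.03, C_total=7.00, V=1.29; Q3=1.29, Q2=7.74; dissipated=0.000
Total dissipated: 5.762 μJ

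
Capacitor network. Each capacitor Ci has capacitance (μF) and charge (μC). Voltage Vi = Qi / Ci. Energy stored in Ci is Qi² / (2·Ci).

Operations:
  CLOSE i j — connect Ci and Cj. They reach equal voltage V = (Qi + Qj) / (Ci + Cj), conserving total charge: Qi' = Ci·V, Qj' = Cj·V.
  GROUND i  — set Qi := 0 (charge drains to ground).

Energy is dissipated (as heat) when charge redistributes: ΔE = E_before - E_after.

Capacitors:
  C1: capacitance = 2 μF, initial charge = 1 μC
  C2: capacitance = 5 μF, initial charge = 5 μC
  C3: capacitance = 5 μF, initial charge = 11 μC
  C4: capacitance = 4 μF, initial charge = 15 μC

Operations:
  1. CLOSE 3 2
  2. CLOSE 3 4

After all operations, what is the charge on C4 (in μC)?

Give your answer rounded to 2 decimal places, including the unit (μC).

Answer: 10.22 μC

Derivation:
Initial: C1(2μF, Q=1μC, V=0.50V), C2(5μF, Q=5μC, V=1.00V), C3(5μF, Q=11μC, V=2.20V), C4(4μF, Q=15μC, V=3.75V)
Op 1: CLOSE 3-2: Q_total=16.00, C_total=10.00, V=1.60; Q3=8.00, Q2=8.00; dissipated=1.800
Op 2: CLOSE 3-4: Q_total=23.00, C_total=9.00, V=2.56; Q3=12.78, Q4=10.22; dissipated=5.136
Final charges: Q1=1.00, Q2=8.00, Q3=12.78, Q4=10.22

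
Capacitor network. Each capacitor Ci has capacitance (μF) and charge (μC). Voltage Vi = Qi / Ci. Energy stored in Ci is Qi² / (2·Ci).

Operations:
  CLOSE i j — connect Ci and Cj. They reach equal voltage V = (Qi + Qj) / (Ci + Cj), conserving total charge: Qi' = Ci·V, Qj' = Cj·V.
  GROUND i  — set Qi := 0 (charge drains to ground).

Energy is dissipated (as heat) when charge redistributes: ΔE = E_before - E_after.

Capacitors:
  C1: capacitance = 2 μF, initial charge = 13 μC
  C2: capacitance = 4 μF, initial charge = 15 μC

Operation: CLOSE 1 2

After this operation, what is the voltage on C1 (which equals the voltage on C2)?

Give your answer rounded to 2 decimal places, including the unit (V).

Answer: 4.67 V

Derivation:
Initial: C1(2μF, Q=13μC, V=6.50V), C2(4μF, Q=15μC, V=3.75V)
Op 1: CLOSE 1-2: Q_total=28.00, C_total=6.00, V=4.67; Q1=9.33, Q2=18.67; dissipated=5.042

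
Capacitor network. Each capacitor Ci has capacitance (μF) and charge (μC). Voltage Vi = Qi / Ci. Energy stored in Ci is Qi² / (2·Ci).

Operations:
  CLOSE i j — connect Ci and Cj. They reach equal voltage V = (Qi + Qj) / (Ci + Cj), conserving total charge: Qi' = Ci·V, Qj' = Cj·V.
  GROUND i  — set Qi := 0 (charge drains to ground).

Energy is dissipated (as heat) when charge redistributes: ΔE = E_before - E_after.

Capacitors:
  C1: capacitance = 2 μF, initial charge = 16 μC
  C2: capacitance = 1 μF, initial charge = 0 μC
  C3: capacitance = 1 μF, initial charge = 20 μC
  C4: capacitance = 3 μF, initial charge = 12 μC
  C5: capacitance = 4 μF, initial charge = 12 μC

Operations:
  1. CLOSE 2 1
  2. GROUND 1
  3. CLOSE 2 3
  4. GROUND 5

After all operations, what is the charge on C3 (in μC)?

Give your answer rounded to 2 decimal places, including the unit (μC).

Initial: C1(2μF, Q=16μC, V=8.00V), C2(1μF, Q=0μC, V=0.00V), C3(1μF, Q=20μC, V=20.00V), C4(3μF, Q=12μC, V=4.00V), C5(4μF, Q=12μC, V=3.00V)
Op 1: CLOSE 2-1: Q_total=16.00, C_total=3.00, V=5.33; Q2=5.33, Q1=10.67; dissipated=21.333
Op 2: GROUND 1: Q1=0; energy lost=28.444
Op 3: CLOSE 2-3: Q_total=25.33, C_total=2.00, V=12.67; Q2=12.67, Q3=12.67; dissipated=53.778
Op 4: GROUND 5: Q5=0; energy lost=18.000
Final charges: Q1=0.00, Q2=12.67, Q3=12.67, Q4=12.00, Q5=0.00

Answer: 12.67 μC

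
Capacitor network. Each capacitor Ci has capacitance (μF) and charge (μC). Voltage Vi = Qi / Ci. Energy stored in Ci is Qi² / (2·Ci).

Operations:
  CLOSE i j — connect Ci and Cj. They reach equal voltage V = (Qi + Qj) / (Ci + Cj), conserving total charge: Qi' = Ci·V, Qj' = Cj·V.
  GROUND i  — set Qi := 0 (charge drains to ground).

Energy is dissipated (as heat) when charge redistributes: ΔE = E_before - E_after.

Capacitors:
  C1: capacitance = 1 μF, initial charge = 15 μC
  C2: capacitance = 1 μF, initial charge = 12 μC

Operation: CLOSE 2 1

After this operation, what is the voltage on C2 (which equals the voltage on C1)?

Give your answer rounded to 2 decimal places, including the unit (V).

Initial: C1(1μF, Q=15μC, V=15.00V), C2(1μF, Q=12μC, V=12.00V)
Op 1: CLOSE 2-1: Q_total=27.00, C_total=2.00, V=13.50; Q2=13.50, Q1=13.50; dissipated=2.250

Answer: 13.50 V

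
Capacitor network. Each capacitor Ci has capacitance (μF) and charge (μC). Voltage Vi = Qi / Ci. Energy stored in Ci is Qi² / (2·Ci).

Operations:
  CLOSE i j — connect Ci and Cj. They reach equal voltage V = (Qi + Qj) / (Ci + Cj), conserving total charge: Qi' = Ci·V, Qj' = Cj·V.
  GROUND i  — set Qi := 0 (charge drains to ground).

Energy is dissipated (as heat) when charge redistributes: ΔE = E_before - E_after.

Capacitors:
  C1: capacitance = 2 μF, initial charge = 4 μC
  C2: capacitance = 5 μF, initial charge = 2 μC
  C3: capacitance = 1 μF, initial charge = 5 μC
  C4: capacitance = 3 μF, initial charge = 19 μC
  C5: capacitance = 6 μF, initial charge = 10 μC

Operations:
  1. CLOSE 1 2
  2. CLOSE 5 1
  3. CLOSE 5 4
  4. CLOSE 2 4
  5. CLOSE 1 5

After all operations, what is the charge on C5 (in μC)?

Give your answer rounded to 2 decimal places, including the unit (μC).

Answer: 16.09 μC

Derivation:
Initial: C1(2μF, Q=4μC, V=2.00V), C2(5μF, Q=2μC, V=0.40V), C3(1μF, Q=5μC, V=5.00V), C4(3μF, Q=19μC, V=6.33V), C5(6μF, Q=10μC, V=1.67V)
Op 1: CLOSE 1-2: Q_total=6.00, C_total=7.00, V=0.86; Q1=1.71, Q2=4.29; dissipated=1.829
Op 2: CLOSE 5-1: Q_total=11.71, C_total=8.00, V=1.46; Q5=8.79, Q1=2.93; dissipated=0.491
Op 3: CLOSE 5-4: Q_total=27.79, C_total=9.00, V=3.09; Q5=18.52, Q4=9.26; dissipated=23.708
Op 4: CLOSE 2-4: Q_total=13.55, C_total=8.00, V=1.69; Q2=8.47, Q4=5.08; dissipated=4.663
Op 5: CLOSE 1-5: Q_total=21.45, C_total=8.00, V=2.68; Q1=5.36, Q5=16.09; dissipated=1.976
Final charges: Q1=5.36, Q2=8.47, Q3=5.00, Q4=5.08, Q5=16.09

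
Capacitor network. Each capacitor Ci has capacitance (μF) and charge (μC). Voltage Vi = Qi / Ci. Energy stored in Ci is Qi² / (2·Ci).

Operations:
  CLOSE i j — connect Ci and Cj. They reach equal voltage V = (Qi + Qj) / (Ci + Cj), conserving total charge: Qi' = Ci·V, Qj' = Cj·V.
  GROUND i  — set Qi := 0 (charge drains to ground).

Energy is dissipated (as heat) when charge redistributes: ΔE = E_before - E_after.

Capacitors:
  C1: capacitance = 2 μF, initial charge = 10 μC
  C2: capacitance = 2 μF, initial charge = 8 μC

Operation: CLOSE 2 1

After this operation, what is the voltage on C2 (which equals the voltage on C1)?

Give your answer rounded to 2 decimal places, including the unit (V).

Answer: 4.50 V

Derivation:
Initial: C1(2μF, Q=10μC, V=5.00V), C2(2μF, Q=8μC, V=4.00V)
Op 1: CLOSE 2-1: Q_total=18.00, C_total=4.00, V=4.50; Q2=9.00, Q1=9.00; dissipated=0.500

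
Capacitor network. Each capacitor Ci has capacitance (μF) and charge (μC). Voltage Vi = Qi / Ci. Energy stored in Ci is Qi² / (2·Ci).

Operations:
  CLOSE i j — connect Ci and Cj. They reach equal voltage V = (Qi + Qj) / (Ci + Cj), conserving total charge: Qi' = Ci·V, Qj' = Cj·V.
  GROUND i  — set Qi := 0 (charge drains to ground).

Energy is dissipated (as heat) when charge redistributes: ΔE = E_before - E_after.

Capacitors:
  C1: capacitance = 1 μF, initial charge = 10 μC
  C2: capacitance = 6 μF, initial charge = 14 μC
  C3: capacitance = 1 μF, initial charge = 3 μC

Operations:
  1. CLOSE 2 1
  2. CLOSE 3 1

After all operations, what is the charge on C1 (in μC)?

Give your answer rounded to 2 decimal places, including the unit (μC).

Initial: C1(1μF, Q=10μC, V=10.00V), C2(6μF, Q=14μC, V=2.33V), C3(1μF, Q=3μC, V=3.00V)
Op 1: CLOSE 2-1: Q_total=24.00, C_total=7.00, V=3.43; Q2=20.57, Q1=3.43; dissipated=25.190
Op 2: CLOSE 3-1: Q_total=6.43, C_total=2.00, V=3.21; Q3=3.21, Q1=3.21; dissipated=0.046
Final charges: Q1=3.21, Q2=20.57, Q3=3.21

Answer: 3.21 μC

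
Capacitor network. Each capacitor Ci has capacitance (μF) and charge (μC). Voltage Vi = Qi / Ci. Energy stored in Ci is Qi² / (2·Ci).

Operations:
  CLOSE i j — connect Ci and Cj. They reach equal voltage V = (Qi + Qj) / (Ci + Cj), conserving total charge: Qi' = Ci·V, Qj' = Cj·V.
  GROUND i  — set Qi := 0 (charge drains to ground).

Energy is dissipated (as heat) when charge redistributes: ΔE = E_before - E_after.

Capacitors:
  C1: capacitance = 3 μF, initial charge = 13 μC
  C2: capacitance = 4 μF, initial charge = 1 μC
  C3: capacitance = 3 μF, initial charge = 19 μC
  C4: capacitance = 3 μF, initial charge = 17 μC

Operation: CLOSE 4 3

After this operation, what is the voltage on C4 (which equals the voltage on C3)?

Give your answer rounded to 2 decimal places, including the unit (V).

Initial: C1(3μF, Q=13μC, V=4.33V), C2(4μF, Q=1μC, V=0.25V), C3(3μF, Q=19μC, V=6.33V), C4(3μF, Q=17μC, V=5.67V)
Op 1: CLOSE 4-3: Q_total=36.00, C_total=6.00, V=6.00; Q4=18.00, Q3=18.00; dissipated=0.333

Answer: 6.00 V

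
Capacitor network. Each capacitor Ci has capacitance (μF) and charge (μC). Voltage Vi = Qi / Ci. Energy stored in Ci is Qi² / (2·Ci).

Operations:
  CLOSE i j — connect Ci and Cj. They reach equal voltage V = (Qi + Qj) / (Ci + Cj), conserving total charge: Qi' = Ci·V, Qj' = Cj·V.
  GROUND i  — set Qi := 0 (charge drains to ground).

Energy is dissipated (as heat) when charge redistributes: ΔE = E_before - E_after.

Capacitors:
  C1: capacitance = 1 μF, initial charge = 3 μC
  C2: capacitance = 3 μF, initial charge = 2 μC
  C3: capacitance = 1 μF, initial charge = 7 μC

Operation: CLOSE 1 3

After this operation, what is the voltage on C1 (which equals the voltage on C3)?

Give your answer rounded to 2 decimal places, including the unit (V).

Answer: 5.00 V

Derivation:
Initial: C1(1μF, Q=3μC, V=3.00V), C2(3μF, Q=2μC, V=0.67V), C3(1μF, Q=7μC, V=7.00V)
Op 1: CLOSE 1-3: Q_total=10.00, C_total=2.00, V=5.00; Q1=5.00, Q3=5.00; dissipated=4.000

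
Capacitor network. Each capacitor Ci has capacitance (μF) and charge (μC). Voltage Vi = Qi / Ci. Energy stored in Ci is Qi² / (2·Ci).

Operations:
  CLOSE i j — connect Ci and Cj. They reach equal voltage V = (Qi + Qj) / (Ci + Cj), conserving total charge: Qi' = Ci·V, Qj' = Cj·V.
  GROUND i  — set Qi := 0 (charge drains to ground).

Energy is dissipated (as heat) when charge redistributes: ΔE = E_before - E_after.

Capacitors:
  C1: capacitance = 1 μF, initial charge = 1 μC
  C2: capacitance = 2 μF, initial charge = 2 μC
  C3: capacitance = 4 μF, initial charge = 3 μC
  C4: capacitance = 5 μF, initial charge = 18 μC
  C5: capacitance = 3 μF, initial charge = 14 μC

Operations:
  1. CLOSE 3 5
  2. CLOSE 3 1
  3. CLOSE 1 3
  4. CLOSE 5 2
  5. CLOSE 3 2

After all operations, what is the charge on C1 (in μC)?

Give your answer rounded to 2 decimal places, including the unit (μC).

Initial: C1(1μF, Q=1μC, V=1.00V), C2(2μF, Q=2μC, V=1.00V), C3(4μF, Q=3μC, V=0.75V), C4(5μF, Q=18μC, V=3.60V), C5(3μF, Q=14μC, V=4.67V)
Op 1: CLOSE 3-5: Q_total=17.00, C_total=7.00, V=2.43; Q3=9.71, Q5=7.29; dissipated=13.149
Op 2: CLOSE 3-1: Q_total=10.71, C_total=5.00, V=2.14; Q3=8.57, Q1=2.14; dissipated=0.816
Op 3: CLOSE 1-3: Q_total=10.71, C_total=5.00, V=2.14; Q1=2.14, Q3=8.57; dissipated=0.000
Op 4: CLOSE 5-2: Q_total=9.29, C_total=5.00, V=1.86; Q5=5.57, Q2=3.71; dissipated=1.224
Op 5: CLOSE 3-2: Q_total=12.29, C_total=6.00, V=2.05; Q3=8.19, Q2=4.10; dissipated=0.054
Final charges: Q1=2.14, Q2=4.10, Q3=8.19, Q4=18.00, Q5=5.57

Answer: 2.14 μC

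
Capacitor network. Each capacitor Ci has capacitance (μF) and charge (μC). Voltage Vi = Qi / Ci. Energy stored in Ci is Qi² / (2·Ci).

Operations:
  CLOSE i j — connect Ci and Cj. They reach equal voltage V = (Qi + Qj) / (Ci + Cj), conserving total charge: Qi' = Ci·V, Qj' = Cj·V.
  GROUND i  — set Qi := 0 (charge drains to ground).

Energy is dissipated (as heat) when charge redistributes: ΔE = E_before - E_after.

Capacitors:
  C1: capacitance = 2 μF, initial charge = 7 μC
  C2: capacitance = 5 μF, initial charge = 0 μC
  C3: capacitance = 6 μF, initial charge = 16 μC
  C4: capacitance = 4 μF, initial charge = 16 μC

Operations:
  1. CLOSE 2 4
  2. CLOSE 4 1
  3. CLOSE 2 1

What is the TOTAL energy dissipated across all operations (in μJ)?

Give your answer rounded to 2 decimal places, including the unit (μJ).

Initial: C1(2μF, Q=7μC, V=3.50V), C2(5μF, Q=0μC, V=0.00V), C3(6μF, Q=16μC, V=2.67V), C4(4μF, Q=16μC, V=4.00V)
Op 1: CLOSE 2-4: Q_total=16.00, C_total=9.00, V=1.78; Q2=8.89, Q4=7.11; dissipated=17.778
Op 2: CLOSE 4-1: Q_total=14.11, C_total=6.00, V=2.35; Q4=9.41, Q1=4.70; dissipated=1.977
Op 3: CLOSE 2-1: Q_total=13.59, C_total=7.00, V=1.94; Q2=9.71, Q1=3.88; dissipated=0.235
Total dissipated: 19.991 μJ

Answer: 19.99 μJ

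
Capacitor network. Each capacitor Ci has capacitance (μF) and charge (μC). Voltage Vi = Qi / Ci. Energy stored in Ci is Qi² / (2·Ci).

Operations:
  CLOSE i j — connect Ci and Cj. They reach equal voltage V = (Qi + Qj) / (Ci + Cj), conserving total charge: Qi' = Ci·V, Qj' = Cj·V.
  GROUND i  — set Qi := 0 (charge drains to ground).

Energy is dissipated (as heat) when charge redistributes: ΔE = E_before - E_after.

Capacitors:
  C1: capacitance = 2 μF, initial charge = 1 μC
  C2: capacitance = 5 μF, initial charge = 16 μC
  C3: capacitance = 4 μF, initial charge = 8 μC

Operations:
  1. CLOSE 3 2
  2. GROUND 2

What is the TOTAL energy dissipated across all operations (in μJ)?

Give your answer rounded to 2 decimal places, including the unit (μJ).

Initial: C1(2μF, Q=1μC, V=0.50V), C2(5μF, Q=16μC, V=3.20V), C3(4μF, Q=8μC, V=2.00V)
Op 1: CLOSE 3-2: Q_total=24.00, C_total=9.00, V=2.67; Q3=10.67, Q2=13.33; dissipated=1.600
Op 2: GROUND 2: Q2=0; energy lost=17.778
Total dissipated: 19.378 μJ

Answer: 19.38 μJ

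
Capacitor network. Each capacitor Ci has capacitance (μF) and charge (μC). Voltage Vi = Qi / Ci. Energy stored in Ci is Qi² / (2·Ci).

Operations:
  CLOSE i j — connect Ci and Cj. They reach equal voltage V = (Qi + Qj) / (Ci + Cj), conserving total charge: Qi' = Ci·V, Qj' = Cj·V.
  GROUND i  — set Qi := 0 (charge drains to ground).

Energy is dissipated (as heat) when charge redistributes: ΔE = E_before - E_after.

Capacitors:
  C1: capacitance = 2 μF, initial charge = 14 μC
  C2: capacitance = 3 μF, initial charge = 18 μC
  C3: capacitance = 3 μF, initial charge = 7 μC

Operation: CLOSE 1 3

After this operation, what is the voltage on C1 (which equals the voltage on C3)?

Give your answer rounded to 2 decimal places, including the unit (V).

Answer: 4.20 V

Derivation:
Initial: C1(2μF, Q=14μC, V=7.00V), C2(3μF, Q=18μC, V=6.00V), C3(3μF, Q=7μC, V=2.33V)
Op 1: CLOSE 1-3: Q_total=21.00, C_total=5.00, V=4.20; Q1=8.40, Q3=12.60; dissipated=13.067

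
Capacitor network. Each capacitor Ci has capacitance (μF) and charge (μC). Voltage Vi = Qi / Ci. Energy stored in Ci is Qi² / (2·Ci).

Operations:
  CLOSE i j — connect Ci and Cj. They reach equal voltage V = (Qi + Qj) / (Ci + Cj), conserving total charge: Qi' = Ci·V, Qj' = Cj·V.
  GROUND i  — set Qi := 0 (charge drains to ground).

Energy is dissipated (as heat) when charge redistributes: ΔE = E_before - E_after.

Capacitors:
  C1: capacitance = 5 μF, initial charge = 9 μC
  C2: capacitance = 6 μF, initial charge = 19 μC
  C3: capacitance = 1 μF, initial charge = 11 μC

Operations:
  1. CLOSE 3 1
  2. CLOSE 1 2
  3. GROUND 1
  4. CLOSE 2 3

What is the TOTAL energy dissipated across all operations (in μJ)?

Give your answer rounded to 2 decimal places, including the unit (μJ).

Answer: 61.59 μJ

Derivation:
Initial: C1(5μF, Q=9μC, V=1.80V), C2(6μF, Q=19μC, V=3.17V), C3(1μF, Q=11μC, V=11.00V)
Op 1: CLOSE 3-1: Q_total=20.00, C_total=6.00, V=3.33; Q3=3.33, Q1=16.67; dissipated=35.267
Op 2: CLOSE 1-2: Q_total=35.67, C_total=11.00, V=3.24; Q1=16.21, Q2=19.45; dissipated=0.038
Op 3: GROUND 1: Q1=0; energy lost=26.283
Op 4: CLOSE 2-3: Q_total=22.79, C_total=7.00, V=3.26; Q2=19.53, Q3=3.26; dissipated=0.004
Total dissipated: 61.591 μJ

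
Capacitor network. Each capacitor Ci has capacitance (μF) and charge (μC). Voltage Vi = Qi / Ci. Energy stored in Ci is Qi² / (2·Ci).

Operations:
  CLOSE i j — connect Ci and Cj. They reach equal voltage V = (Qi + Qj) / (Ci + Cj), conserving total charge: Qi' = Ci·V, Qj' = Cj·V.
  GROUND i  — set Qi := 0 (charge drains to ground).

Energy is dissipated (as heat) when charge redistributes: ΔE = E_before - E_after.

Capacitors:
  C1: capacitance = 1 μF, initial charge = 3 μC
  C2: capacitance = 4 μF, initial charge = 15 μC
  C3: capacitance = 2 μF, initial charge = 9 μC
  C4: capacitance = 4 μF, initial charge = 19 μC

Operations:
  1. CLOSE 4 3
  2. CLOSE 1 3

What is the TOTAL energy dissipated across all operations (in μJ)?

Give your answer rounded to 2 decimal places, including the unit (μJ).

Answer: 0.97 μJ

Derivation:
Initial: C1(1μF, Q=3μC, V=3.00V), C2(4μF, Q=15μC, V=3.75V), C3(2μF, Q=9μC, V=4.50V), C4(4μF, Q=19μC, V=4.75V)
Op 1: CLOSE 4-3: Q_total=28.00, C_total=6.00, V=4.67; Q4=18.67, Q3=9.33; dissipated=0.042
Op 2: CLOSE 1-3: Q_total=12.33, C_total=3.00, V=4.11; Q1=4.11, Q3=8.22; dissipated=0.926
Total dissipated: 0.968 μJ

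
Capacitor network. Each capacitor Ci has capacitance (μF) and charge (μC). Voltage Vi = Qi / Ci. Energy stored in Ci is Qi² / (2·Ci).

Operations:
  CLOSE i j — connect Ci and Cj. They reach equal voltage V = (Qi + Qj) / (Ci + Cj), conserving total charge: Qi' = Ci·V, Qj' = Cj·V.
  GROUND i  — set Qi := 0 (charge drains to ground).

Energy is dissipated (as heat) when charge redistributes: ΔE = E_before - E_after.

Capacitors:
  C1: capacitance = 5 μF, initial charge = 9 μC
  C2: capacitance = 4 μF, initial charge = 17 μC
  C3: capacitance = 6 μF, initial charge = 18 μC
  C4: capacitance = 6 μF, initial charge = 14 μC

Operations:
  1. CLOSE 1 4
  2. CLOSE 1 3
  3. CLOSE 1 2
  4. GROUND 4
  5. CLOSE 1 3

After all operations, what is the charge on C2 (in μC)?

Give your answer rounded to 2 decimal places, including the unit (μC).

Answer: 13.30 μC

Derivation:
Initial: C1(5μF, Q=9μC, V=1.80V), C2(4μF, Q=17μC, V=4.25V), C3(6μF, Q=18μC, V=3.00V), C4(6μF, Q=14μC, V=2.33V)
Op 1: CLOSE 1-4: Q_total=23.00, C_total=11.00, V=2.09; Q1=10.45, Q4=12.55; dissipated=0.388
Op 2: CLOSE 1-3: Q_total=28.45, C_total=11.00, V=2.59; Q1=12.93, Q3=15.52; dissipated=1.127
Op 3: CLOSE 1-2: Q_total=29.93, C_total=9.00, V=3.33; Q1=16.63, Q2=13.30; dissipated=3.074
Op 4: GROUND 4: Q4=0; energy lost=13.116
Op 5: CLOSE 1-3: Q_total=32.15, C_total=11.00, V=2.92; Q1=14.61, Q3=17.54; dissipated=0.745
Final charges: Q1=14.61, Q2=13.30, Q3=17.54, Q4=0.00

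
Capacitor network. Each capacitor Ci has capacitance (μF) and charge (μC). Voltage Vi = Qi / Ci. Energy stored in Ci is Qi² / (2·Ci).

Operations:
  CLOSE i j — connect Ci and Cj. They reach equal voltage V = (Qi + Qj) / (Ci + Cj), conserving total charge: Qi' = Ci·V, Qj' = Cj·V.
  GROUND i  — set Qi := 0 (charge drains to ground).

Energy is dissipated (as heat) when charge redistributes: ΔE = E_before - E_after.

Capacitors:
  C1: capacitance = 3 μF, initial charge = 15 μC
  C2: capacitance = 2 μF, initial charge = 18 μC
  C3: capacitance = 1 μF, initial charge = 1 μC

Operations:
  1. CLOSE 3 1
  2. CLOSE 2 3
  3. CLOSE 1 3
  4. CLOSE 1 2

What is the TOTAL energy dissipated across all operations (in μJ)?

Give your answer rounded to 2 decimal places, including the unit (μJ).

Answer: 22.25 μJ

Derivation:
Initial: C1(3μF, Q=15μC, V=5.00V), C2(2μF, Q=18μC, V=9.00V), C3(1μF, Q=1μC, V=1.00V)
Op 1: CLOSE 3-1: Q_total=16.00, C_total=4.00, V=4.00; Q3=4.00, Q1=12.00; dissipated=6.000
Op 2: CLOSE 2-3: Q_total=22.00, C_total=3.00, V=7.33; Q2=14.67, Q3=7.33; dissipated=8.333
Op 3: CLOSE 1-3: Q_total=19.33, C_total=4.00, V=4.83; Q1=14.50, Q3=4.83; dissipated=4.167
Op 4: CLOSE 1-2: Q_total=29.17, C_total=5.00, V=5.83; Q1=17.50, Q2=11.67; dissipated=3.750
Total dissipated: 22.250 μJ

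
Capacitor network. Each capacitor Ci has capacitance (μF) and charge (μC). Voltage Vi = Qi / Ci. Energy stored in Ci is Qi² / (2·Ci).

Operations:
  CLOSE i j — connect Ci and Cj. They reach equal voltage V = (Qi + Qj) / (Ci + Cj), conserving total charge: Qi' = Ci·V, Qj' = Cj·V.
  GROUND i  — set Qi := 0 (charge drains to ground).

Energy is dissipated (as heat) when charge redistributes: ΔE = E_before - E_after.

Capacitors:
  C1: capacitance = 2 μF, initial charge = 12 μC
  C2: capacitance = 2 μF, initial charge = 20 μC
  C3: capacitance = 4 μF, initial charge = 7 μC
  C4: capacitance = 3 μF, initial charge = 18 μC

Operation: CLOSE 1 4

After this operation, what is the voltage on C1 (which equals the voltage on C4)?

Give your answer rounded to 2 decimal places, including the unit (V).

Initial: C1(2μF, Q=12μC, V=6.00V), C2(2μF, Q=20μC, V=10.00V), C3(4μF, Q=7μC, V=1.75V), C4(3μF, Q=18μC, V=6.00V)
Op 1: CLOSE 1-4: Q_total=30.00, C_total=5.00, V=6.00; Q1=12.00, Q4=18.00; dissipated=0.000

Answer: 6.00 V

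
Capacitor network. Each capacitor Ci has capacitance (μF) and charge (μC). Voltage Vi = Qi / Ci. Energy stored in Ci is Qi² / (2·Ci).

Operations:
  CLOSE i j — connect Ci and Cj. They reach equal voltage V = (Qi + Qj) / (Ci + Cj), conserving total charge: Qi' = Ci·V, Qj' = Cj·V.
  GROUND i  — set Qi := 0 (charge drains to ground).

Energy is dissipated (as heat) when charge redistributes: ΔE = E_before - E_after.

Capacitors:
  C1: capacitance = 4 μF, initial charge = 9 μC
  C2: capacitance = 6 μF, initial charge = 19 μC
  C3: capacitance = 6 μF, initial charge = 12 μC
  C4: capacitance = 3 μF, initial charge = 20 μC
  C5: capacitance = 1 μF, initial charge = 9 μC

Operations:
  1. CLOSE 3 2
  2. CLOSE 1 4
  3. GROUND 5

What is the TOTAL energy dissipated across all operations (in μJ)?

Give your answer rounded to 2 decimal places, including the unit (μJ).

Answer: 59.26 μJ

Derivation:
Initial: C1(4μF, Q=9μC, V=2.25V), C2(6μF, Q=19μC, V=3.17V), C3(6μF, Q=12μC, V=2.00V), C4(3μF, Q=20μC, V=6.67V), C5(1μF, Q=9μC, V=9.00V)
Op 1: CLOSE 3-2: Q_total=31.00, C_total=12.00, V=2.58; Q3=15.50, Q2=15.50; dissipated=2.042
Op 2: CLOSE 1-4: Q_total=29.00, C_total=7.00, V=4.14; Q1=16.57, Q4=12.43; dissipated=16.720
Op 3: GROUND 5: Q5=0; energy lost=40.500
Total dissipated: 59.262 μJ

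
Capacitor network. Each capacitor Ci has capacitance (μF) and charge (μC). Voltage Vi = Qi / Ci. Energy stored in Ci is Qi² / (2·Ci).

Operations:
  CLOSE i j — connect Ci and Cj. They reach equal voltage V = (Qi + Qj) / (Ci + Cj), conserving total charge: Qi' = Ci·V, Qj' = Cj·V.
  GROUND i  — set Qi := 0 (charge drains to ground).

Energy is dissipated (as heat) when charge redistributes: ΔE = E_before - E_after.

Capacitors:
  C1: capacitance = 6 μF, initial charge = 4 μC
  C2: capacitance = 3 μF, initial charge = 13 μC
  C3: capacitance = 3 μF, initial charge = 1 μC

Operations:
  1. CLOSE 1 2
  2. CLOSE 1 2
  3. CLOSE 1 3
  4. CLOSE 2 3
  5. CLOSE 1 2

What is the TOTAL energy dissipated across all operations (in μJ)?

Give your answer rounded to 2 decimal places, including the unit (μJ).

Answer: 16.13 μJ

Derivation:
Initial: C1(6μF, Q=4μC, V=0.67V), C2(3μF, Q=13μC, V=4.33V), C3(3μF, Q=1μC, V=0.33V)
Op 1: CLOSE 1-2: Q_total=17.00, C_total=9.00, V=1.89; Q1=11.33, Q2=5.67; dissipated=13.444
Op 2: CLOSE 1-2: Q_total=17.00, C_total=9.00, V=1.89; Q1=11.33, Q2=5.67; dissipated=0.000
Op 3: CLOSE 1-3: Q_total=12.33, C_total=9.00, V=1.37; Q1=8.22, Q3=4.11; dissipated=2.420
Op 4: CLOSE 2-3: Q_total=9.78, C_total=6.00, V=1.63; Q2=4.89, Q3=4.89; dissipated=0.202
Op 5: CLOSE 1-2: Q_total=13.11, C_total=9.00, V=1.46; Q1=8.74, Q2=4.37; dissipated=0.067
Total dissipated: 16.133 μJ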